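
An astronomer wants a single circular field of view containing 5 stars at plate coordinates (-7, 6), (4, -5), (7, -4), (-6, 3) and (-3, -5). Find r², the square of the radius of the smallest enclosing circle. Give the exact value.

The minimum enclosing circle of a finite set is fixed by two of the points (as a diameter) or three (as a circumcircle).
The farthest pair is (-7, 6)–(7, -4) with squared distance 296. The circle on this segment as diameter has centre (0, 1) and r² = 296/4 = 74.
Check (4, -5): distance² to centre = 52 ≤ 74, so it lies inside.
All remaining points lie in this disk, and no smaller disk contains both endpoints, so this is the minimum enclosing circle.

74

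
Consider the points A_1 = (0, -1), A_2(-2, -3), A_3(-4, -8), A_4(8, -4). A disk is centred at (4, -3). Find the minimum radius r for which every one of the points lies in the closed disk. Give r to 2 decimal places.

The required radius is the distance from (4, -3) to the farthest point.
Squared distances: 20, 36, 89, 17.
Maximum is 89, attained at A_3.
r = √89 ≈ 9.43.

9.43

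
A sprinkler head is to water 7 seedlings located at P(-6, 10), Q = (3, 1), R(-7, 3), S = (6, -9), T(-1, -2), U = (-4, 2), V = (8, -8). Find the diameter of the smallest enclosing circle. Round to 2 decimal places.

22.80

The minimum enclosing circle of a finite set is fixed by two of the points (as a diameter) or three (as a circumcircle).
The farthest pair is P–V with squared distance 520. The circle on this segment as diameter has centre (1, 1) and r² = 520/4 = 130.
Check Q: distance² to centre = 4 ≤ 130, so it lies inside.
All remaining points lie in this disk, and no smaller disk contains both endpoints, so this is the minimum enclosing circle.
Diameter = 2r = 2√130 ≈ 22.80.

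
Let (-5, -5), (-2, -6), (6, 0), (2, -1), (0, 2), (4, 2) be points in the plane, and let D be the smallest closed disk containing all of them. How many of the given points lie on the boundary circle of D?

The minimum enclosing circle of a finite set is fixed by two of the points (as a diameter) or three (as a circumcircle).
The farthest pair is (-5, -5)–(6, 0) with squared distance 146. The circle on this segment as diameter has centre (0.5, -2.5) and r² = 146/4 = 36.5.
Check (-2, -6): distance² to centre = 18.5 ≤ 36.5, so it lies inside.
All remaining points lie in this disk, and no smaller disk contains both endpoints, so this is the minimum enclosing circle.
The points at distance exactly r from the centre are (-5, -5), (6, 0) — 2 points.

2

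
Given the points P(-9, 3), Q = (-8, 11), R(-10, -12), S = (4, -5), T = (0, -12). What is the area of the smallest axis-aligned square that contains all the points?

529

The bounding box has width 14 and height 23.
An axis-aligned square enclosing the set must have side ≥ max(width, height).
So the minimum side is max(14, 23) = 23.
Area = 23² = 529.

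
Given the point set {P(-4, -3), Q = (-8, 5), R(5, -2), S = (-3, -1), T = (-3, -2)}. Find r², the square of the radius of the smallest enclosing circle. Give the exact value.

54.5

By Welzl's lemma the MEC is supported by two points (diametrically opposite) or three points (on a circumcircle).
The farthest pair is Q–R with squared distance 218. The circle on this segment as diameter has centre (-1.5, 1.5) and r² = 218/4 = 54.5.
Check P: distance² to centre = 26.5 ≤ 54.5, so it lies inside.
All remaining points lie in this disk, and no smaller disk contains both endpoints, so this is the minimum enclosing circle.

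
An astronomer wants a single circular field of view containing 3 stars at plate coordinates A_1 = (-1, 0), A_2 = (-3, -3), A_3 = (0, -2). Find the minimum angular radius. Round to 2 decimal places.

Side lengths²: A_1A_2² = 13, A_1A_3² = 5, A_2A_3² = 10.
Since A_1A_2² = 13 < 10 + 5 = 15, the triangle is acute, so the smallest enclosing circle is the circumcircle.
Circumcentre = (-25/14, -23/14), r² = 325/98.
r = √(325/98) ≈ 1.82.

1.82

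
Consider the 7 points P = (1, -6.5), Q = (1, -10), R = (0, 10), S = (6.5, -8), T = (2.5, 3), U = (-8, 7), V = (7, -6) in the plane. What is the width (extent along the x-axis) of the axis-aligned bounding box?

15

max x = 7, min x = -8, so width = 15.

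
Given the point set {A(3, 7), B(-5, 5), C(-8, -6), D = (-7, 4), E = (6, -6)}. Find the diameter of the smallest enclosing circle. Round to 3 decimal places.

17.477

A smallest enclosing disk is always determined by at most three of the input points on its boundary.
The minimum enclosing circle is determined by three boundary points: A, C, E.
Their circumcentre is (-1, -10/13) with r² = 12905/169.
The farthest remaining point D is at distance² 9928/169 ≤ 12905/169.
Diameter = 2r = 2√(12905/169) ≈ 17.477.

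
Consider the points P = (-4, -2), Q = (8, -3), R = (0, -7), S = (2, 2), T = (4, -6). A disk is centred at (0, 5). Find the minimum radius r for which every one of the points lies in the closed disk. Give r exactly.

The required radius is the distance from (0, 5) to the farthest point.
Squared distances: 65, 128, 144, 13, 137.
Maximum is 144, attained at R.
r = √144 = 12.

12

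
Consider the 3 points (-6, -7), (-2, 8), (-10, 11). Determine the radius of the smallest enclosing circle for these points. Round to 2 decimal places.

Call the three points A, B, C in the order given.
Side lengths²: AB² = 241, AC² = 340, BC² = 73.
Since AC² = 340 ≥ 241 + 73 = 314, the angle opposite AC is not acute, so the smallest enclosing circle has AC as diameter.
Centre = midpoint of AC = (-8, 2), r² = 340/4 = 85.
r = √85 ≈ 9.22.

9.22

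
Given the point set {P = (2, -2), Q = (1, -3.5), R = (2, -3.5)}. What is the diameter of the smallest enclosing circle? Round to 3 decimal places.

Side lengths²: PQ² = 3.25, PR² = 2.25, QR² = 1.
Since PQ² = 3.25 ≥ 2.25 + 1 = 3.25, the angle opposite PQ is not acute, so the smallest enclosing circle has PQ as diameter.
Centre = midpoint of PQ = (1.5, -2.75), r² = 3.25/4 = 0.8125.
Diameter = 2r = 2√(0.8125) ≈ 1.803.

1.803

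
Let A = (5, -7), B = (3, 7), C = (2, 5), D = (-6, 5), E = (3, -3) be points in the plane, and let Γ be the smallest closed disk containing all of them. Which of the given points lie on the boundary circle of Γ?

The minimum enclosing circle is determined by three boundary points: A, B, D.
Their circumcentre is (-1/26, -15/26) with r² = 22525/338.
The farthest remaining point C is at distance² 11917/338 ≤ 22525/338.
The points at distance exactly r from the centre are A, B, D — 3 points.

A, B, D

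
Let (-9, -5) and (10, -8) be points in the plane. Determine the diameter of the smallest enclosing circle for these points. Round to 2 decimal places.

19.24

The smallest circle enclosing two points has them as diameter endpoints.
Centre = midpoint = (0.5, -6.5); r² = |(-9, -5)−(10, -8)|²/4 = 370/4 = 92.5.
Diameter = 2r = 2√(92.5) ≈ 19.24.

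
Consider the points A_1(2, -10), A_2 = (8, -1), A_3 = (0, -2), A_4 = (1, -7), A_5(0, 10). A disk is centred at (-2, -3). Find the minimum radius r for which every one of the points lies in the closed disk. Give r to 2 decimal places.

The required radius is the distance from (-2, -3) to the farthest point.
Squared distances: 65, 104, 5, 25, 173.
Maximum is 173, attained at A_5.
r = √173 ≈ 13.15.

13.15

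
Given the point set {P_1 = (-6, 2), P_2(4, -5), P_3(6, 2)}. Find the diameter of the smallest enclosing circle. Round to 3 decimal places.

12.695

Side lengths²: P_1P_2² = 149, P_1P_3² = 144, P_2P_3² = 53.
Since P_1P_2² = 149 < 144 + 53 = 197, the triangle is acute, so the smallest enclosing circle is the circumcircle.
Circumcentre = (0, -1/14), r² = 7897/196.
Diameter = 2r = 2√(7897/196) ≈ 12.695.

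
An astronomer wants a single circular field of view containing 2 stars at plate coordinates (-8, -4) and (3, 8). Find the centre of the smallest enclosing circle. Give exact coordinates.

(-2.5, 2)

The smallest circle enclosing two points has them as diameter endpoints.
Centre = midpoint = (-2.5, 2); r² = |(-8, -4)−(3, 8)|²/4 = 265/4 = 66.25.
Centre = (-2.5, 2).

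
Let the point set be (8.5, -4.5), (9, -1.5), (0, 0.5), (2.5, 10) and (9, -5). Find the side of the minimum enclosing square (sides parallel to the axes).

15

The bounding box has width 9 and height 15.
An axis-aligned square enclosing the set must have side ≥ max(width, height).
So the minimum side is max(9, 15) = 15.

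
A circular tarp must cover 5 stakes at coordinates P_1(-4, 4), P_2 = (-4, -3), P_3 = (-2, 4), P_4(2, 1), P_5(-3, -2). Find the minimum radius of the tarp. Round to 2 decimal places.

4.03

The minimum enclosing circle of a finite set is fixed by two of the points (as a diameter) or three (as a circumcircle).
The minimum enclosing circle is determined by three boundary points: P_1, P_2, P_4.
Their circumcentre is (-2, 0.5) with r² = 16.25.
The farthest remaining point P_3 is at distance² 12.25 ≤ 16.25.
r = √(16.25) ≈ 4.03.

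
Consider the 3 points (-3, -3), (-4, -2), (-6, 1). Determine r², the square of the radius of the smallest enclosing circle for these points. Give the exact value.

Call the three points A, B, C in the order given.
Side lengths²: AB² = 2, AC² = 25, BC² = 13.
Since AC² = 25 ≥ 13 + 2 = 15, the angle opposite AC is not acute, so the smallest enclosing circle has AC as diameter.
Centre = midpoint of AC = (-4.5, -1), r² = 25/4 = 6.25.

6.25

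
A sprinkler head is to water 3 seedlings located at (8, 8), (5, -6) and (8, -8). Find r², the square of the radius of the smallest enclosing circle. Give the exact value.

Call the three points A, B, C in the order given.
Side lengths²: AB² = 205, AC² = 256, BC² = 13.
Since AC² = 256 ≥ 205 + 13 = 218, the angle opposite AC is not acute, so the smallest enclosing circle has AC as diameter.
Centre = midpoint of AC = (8, 0), r² = 256/4 = 64.

64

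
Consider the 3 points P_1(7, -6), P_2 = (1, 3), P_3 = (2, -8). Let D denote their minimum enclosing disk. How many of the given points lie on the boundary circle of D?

Side lengths²: P_1P_2² = 117, P_1P_3² = 29, P_2P_3² = 122.
Since P_2P_3² = 122 < 117 + 29 = 146, the triangle is acute, so the smallest enclosing circle is the circumcircle.
Circumcentre = (101/38, -91/38), r² = 22997/722.
The points at distance exactly r from the centre are P_1, P_2, P_3 — 3 points.

3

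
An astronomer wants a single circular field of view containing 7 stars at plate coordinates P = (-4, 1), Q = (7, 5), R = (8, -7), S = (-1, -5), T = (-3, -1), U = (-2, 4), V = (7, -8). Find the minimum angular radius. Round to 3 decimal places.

The minimum enclosing circle is determined by three boundary points: P, Q, V.
Their circumcentre is (69/22, -1.5) with r² = 13837/242.
The farthest remaining point U is at distance² 13705/242 ≤ 13837/242.
r = √(13837/242) ≈ 7.562.

7.562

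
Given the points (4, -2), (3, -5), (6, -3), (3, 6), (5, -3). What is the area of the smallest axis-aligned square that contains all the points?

121

The bounding box has width 3 and height 11.
An axis-aligned square enclosing the set must have side ≥ max(width, height).
So the minimum side is max(3, 11) = 11.
Area = 11² = 121.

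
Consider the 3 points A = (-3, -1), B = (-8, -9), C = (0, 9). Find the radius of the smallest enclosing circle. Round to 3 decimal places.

9.849

Side lengths²: AB² = 89, AC² = 109, BC² = 388.
Since BC² = 388 ≥ 109 + 89 = 198, the angle opposite BC is not acute, so the smallest enclosing circle has BC as diameter.
Centre = midpoint of BC = (-4, 0), r² = 388/4 = 97.
r = √97 ≈ 9.849.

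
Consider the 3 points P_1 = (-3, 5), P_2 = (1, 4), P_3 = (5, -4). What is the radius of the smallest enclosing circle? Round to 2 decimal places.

Side lengths²: P_1P_2² = 17, P_1P_3² = 145, P_2P_3² = 80.
Since P_1P_3² = 145 ≥ 80 + 17 = 97, the angle opposite P_1P_3 is not acute, so the smallest enclosing circle has P_1P_3 as diameter.
Centre = midpoint of P_1P_3 = (1, 0.5), r² = 145/4 = 36.25.
r = √(36.25) ≈ 6.02.

6.02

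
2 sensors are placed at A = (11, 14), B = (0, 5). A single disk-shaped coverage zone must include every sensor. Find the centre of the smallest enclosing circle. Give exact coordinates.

The smallest circle enclosing two points has them as diameter endpoints.
Centre = midpoint = (5.5, 9.5); r² = |AB|²/4 = 202/4 = 50.5.
Centre = (5.5, 9.5).

(5.5, 9.5)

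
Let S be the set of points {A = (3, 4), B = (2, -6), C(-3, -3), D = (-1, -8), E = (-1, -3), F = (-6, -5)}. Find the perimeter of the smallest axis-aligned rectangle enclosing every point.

Width = max x − min x = 3 − (-6) = 9.
Height = max y − min y = 4 − (-8) = 12.
Perimeter = 2(9 + 12) = 42.

42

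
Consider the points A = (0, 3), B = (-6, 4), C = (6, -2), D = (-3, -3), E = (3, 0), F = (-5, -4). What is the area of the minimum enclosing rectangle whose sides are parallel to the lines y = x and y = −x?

In coordinates u = x + y, v = x − y the rectangle is axis-aligned; the map (x,y)→(u,v) scales areas by 2.
u-values: 3, -2, 4, -6, 3, -9; range = 4 − (-9) = 13.
v-values: -3, -10, 8, 0, 3, -1; range = 8 − (-10) = 18.
Area = (13 × 18) / 2 = 117.

117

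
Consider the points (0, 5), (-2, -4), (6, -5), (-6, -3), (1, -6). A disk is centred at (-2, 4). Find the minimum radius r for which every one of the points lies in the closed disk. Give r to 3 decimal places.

12.042

The required radius is the distance from (-2, 4) to the farthest point.
Squared distances: 5, 64, 145, 65, 109.
Maximum is 145, attained at (6, -5).
r = √145 ≈ 12.042.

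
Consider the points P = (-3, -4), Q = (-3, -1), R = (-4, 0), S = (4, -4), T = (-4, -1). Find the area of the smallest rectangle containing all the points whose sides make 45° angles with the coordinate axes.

In coordinates u = x + y, v = x − y the rectangle is axis-aligned; the map (x,y)→(u,v) scales areas by 2.
u-values: -7, -4, -4, 0, -5; range = 0 − (-7) = 7.
v-values: 1, -2, -4, 8, -3; range = 8 − (-4) = 12.
Area = (7 × 12) / 2 = 42.

42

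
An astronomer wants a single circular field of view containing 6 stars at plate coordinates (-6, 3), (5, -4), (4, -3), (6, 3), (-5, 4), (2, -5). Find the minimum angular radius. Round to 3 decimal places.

6.585

A smallest enclosing disk is always determined by at most three of the input points on its boundary.
The minimum enclosing circle is determined by three boundary points: (-6, 3), (5, -4), (6, 3).
Their circumcentre is (0, 2/7) with r² = 2125/49.
The farthest remaining point (-5, 4) is at distance² 1901/49 ≤ 2125/49.
r = √(2125/49) ≈ 6.585.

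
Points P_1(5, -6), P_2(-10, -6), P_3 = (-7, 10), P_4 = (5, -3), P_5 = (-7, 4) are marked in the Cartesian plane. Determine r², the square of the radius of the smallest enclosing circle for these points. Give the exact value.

A smallest enclosing disk is always determined by at most three of the input points on its boundary.
The minimum enclosing circle is determined by three boundary points: P_1, P_2, P_3.
Their circumcentre is (-2.5, 0.875) with r² = 103.515625.
The farthest remaining point P_4 is at distance² 71.265625 ≤ 103.515625.

103.515625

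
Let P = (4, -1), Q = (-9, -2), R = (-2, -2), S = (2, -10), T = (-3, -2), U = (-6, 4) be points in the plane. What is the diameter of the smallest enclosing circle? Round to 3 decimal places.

By Welzl's lemma the MEC is supported by two points (diametrically opposite) or three points (on a circumcircle).
The farthest pair is S–U with squared distance 260. The circle on this segment as diameter has centre (-2, -3) and r² = 260/4 = 65.
Check P: distance² to centre = 40 ≤ 65, so it lies inside.
All remaining points lie in this disk, and no smaller disk contains both endpoints, so this is the minimum enclosing circle.
Diameter = 2r = 2√65 ≈ 16.125.

16.125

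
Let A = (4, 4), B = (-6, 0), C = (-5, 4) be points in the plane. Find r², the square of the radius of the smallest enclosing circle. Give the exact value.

Side lengths²: AB² = 116, AC² = 81, BC² = 17.
Since AB² = 116 ≥ 81 + 17 = 98, the angle opposite AB is not acute, so the smallest enclosing circle has AB as diameter.
Centre = midpoint of AB = (-1, 2), r² = 116/4 = 29.

29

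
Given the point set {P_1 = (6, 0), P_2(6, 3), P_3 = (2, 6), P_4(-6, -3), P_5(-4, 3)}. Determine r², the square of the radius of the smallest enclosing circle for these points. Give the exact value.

45

By Welzl's lemma the MEC is supported by two points (diametrically opposite) or three points (on a circumcircle).
The farthest pair is P_2–P_4 with squared distance 180. The circle on this segment as diameter has centre (0, 0) and r² = 180/4 = 45.
Check P_1: distance² to centre = 36 ≤ 45, so it lies inside.
All remaining points lie in this disk, and no smaller disk contains both endpoints, so this is the minimum enclosing circle.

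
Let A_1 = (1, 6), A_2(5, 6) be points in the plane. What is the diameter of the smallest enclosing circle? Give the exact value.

4

The smallest circle enclosing two points has them as diameter endpoints.
Centre = midpoint = (3, 6); r² = |A_1A_2|²/4 = 16/4 = 4.
Diameter = 2r = 2√4 = 4.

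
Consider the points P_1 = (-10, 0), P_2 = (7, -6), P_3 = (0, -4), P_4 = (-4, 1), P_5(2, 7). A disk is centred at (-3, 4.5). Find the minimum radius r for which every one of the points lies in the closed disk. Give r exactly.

The required radius is the distance from (-3, 4.5) to the farthest point.
Squared distances: 69.25, 210.25, 81.25, 13.25, 31.25.
Maximum is 210.25, attained at P_2.
r = √(210.25) = 14.5.

14.5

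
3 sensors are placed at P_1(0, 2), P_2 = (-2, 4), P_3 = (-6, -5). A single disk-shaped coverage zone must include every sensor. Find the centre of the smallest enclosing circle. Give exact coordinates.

(-4, -0.5)

Side lengths²: P_1P_2² = 8, P_1P_3² = 85, P_2P_3² = 97.
Since P_2P_3² = 97 ≥ 85 + 8 = 93, the angle opposite P_2P_3 is not acute, so the smallest enclosing circle has P_2P_3 as diameter.
Centre = midpoint of P_2P_3 = (-4, -0.5), r² = 97/4 = 24.25.
Centre = (-4, -0.5).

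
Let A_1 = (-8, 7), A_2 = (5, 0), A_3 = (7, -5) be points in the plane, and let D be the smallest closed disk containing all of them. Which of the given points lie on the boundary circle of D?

A_1, A_3

Side lengths²: A_1A_2² = 218, A_1A_3² = 369, A_2A_3² = 29.
Since A_1A_3² = 369 ≥ 218 + 29 = 247, the angle opposite A_1A_3 is not acute, so the smallest enclosing circle has A_1A_3 as diameter.
Centre = midpoint of A_1A_3 = (-0.5, 1), r² = 369/4 = 92.25.
The points at distance exactly r from the centre are A_1, A_3 — 2 points.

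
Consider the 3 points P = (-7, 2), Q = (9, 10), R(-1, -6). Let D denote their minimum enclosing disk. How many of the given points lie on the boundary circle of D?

3

Side lengths²: PQ² = 320, PR² = 100, QR² = 356.
Since QR² = 356 < 320 + 100 = 420, the triangle is acute, so the smallest enclosing circle is the circumcircle.
Circumcentre = (28/11, 32/11), r² = 11125/121.
The points at distance exactly r from the centre are P, Q, R — 3 points.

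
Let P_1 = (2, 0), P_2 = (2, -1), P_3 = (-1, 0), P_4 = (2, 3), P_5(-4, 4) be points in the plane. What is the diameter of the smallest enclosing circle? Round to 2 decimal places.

The minimum enclosing circle of a finite set is fixed by two of the points (as a diameter) or three (as a circumcircle).
The farthest pair is P_2–P_5 with squared distance 61. The circle on this segment as diameter has centre (-1, 1.5) and r² = 61/4 = 15.25.
Check P_1: distance² to centre = 11.25 ≤ 15.25, so it lies inside.
All remaining points lie in this disk, and no smaller disk contains both endpoints, so this is the minimum enclosing circle.
Diameter = 2r = 2√(15.25) ≈ 7.81.

7.81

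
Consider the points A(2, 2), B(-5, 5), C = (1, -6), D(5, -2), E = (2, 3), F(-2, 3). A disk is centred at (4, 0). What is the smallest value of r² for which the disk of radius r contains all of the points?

The required radius is the distance from (4, 0) to the farthest point.
Squared distances: 8, 106, 45, 5, 13, 45.
Maximum is 106, attained at B.

106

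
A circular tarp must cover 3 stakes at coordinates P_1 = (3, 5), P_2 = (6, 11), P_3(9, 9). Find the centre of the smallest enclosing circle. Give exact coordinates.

Side lengths²: P_1P_2² = 45, P_1P_3² = 52, P_2P_3² = 13.
Since P_1P_3² = 52 < 45 + 13 = 58, the triangle is acute, so the smallest enclosing circle is the circumcircle.
Circumcentre = (5.75, 7.375), r² = 13.203125.
Centre = (5.75, 7.375).

(5.75, 7.375)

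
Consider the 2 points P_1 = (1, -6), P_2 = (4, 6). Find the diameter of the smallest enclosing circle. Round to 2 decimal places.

12.37

The smallest circle enclosing two points has them as diameter endpoints.
Centre = midpoint = (2.5, 0); r² = |P_1P_2|²/4 = 153/4 = 38.25.
Diameter = 2r = 2√(38.25) ≈ 12.37.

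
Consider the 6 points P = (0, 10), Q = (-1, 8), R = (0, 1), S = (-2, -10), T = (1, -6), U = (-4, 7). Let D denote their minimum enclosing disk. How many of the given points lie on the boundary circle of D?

2

The minimum enclosing circle of a finite set is fixed by two of the points (as a diameter) or three (as a circumcircle).
The farthest pair is P–S with squared distance 404. The circle on this segment as diameter has centre (-1, 0) and r² = 404/4 = 101.
Check Q: distance² to centre = 64 ≤ 101, so it lies inside.
All remaining points lie in this disk, and no smaller disk contains both endpoints, so this is the minimum enclosing circle.
The points at distance exactly r from the centre are P, S — 2 points.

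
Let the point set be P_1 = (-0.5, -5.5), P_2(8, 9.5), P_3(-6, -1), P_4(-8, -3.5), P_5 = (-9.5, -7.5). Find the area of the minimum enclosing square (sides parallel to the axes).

306.25

The bounding box has width 17.5 and height 17.
An axis-aligned square enclosing the set must have side ≥ max(width, height).
So the minimum side is max(17.5, 17) = 17.5.
Area = 17.5² = 306.25.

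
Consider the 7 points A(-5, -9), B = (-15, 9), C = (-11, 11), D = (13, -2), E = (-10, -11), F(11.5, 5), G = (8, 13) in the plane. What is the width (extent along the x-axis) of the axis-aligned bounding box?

28

max x = 13, min x = -15, so width = 28.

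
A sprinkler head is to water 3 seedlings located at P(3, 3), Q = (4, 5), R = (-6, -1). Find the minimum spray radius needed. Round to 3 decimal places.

5.831

Side lengths²: PQ² = 5, PR² = 97, QR² = 136.
Since QR² = 136 ≥ 97 + 5 = 102, the angle opposite QR is not acute, so the smallest enclosing circle has QR as diameter.
Centre = midpoint of QR = (-1, 2), r² = 136/4 = 34.
r = √34 ≈ 5.831.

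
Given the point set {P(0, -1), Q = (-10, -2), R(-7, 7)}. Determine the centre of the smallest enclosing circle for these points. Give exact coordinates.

Side lengths²: PQ² = 101, PR² = 113, QR² = 90.
Since PR² = 113 < 101 + 90 = 191, the triangle is acute, so the smallest enclosing circle is the circumcircle.
Circumcentre = (-307/58, 83/58), r² = 57065/1682.
Centre = (-307/58, 83/58).

(-307/58, 83/58)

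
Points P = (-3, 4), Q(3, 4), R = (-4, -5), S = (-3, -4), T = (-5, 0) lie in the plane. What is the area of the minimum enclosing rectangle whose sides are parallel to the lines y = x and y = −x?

In coordinates u = x + y, v = x − y the rectangle is axis-aligned; the map (x,y)→(u,v) scales areas by 2.
u-values: 1, 7, -9, -7, -5; range = 7 − (-9) = 16.
v-values: -7, -1, 1, 1, -5; range = 1 − (-7) = 8.
Area = (16 × 8) / 2 = 64.

64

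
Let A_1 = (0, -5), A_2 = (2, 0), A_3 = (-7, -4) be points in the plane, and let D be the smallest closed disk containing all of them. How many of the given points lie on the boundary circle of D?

2

Side lengths²: A_1A_2² = 29, A_1A_3² = 50, A_2A_3² = 97.
Since A_2A_3² = 97 ≥ 50 + 29 = 79, the angle opposite A_2A_3 is not acute, so the smallest enclosing circle has A_2A_3 as diameter.
Centre = midpoint of A_2A_3 = (-2.5, -2), r² = 97/4 = 24.25.
The points at distance exactly r from the centre are A_2, A_3 — 2 points.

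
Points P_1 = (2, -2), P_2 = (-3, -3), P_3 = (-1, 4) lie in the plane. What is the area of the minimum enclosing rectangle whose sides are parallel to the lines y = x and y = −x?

40.5

In coordinates u = x + y, v = x − y the rectangle is axis-aligned; the map (x,y)→(u,v) scales areas by 2.
u-values: 0, -6, 3; range = 3 − (-6) = 9.
v-values: 4, 0, -5; range = 4 − (-5) = 9.
Area = (9 × 9) / 2 = 40.5.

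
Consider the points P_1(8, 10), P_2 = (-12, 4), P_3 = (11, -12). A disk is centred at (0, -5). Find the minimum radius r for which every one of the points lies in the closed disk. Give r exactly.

17

The required radius is the distance from (0, -5) to the farthest point.
Squared distances: 289, 225, 170.
Maximum is 289, attained at P_1.
r = √289 = 17.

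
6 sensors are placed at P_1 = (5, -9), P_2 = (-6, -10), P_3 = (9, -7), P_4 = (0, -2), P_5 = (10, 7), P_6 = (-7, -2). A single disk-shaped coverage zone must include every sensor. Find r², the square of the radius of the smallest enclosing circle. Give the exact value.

136.25

A smallest enclosing disk is always determined by at most three of the input points on its boundary.
The farthest pair is P_2–P_5 with squared distance 545. The circle on this segment as diameter has centre (2, -1.5) and r² = 545/4 = 136.25.
Check P_1: distance² to centre = 65.25 ≤ 136.25, so it lies inside.
All remaining points lie in this disk, and no smaller disk contains both endpoints, so this is the minimum enclosing circle.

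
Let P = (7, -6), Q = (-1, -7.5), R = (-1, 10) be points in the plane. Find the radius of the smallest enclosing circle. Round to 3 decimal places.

Side lengths²: PQ² = 66.25, PR² = 320, QR² = 306.25.
Since PR² = 320 < 306.25 + 66.25 = 372.5, the triangle is acute, so the smallest enclosing circle is the circumcircle.
Circumcentre = (1.5, 1.25), r² = 82.8125.
r = √(82.8125) ≈ 9.100.

9.100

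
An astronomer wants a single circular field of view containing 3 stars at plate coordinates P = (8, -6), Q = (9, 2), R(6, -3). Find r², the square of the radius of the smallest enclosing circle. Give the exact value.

16.25

Side lengths²: PQ² = 65, PR² = 13, QR² = 34.
Since PQ² = 65 ≥ 34 + 13 = 47, the angle opposite PQ is not acute, so the smallest enclosing circle has PQ as diameter.
Centre = midpoint of PQ = (8.5, -2), r² = 65/4 = 16.25.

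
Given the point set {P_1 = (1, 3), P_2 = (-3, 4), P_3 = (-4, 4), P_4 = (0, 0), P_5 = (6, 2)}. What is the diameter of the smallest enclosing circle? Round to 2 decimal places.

10.20

The farthest pair is P_3–P_5 with squared distance 104. The circle on this segment as diameter has centre (1, 3) and r² = 104/4 = 26.
Check P_1: distance² to centre = 0 ≤ 26, so it lies inside.
All remaining points lie in this disk, and no smaller disk contains both endpoints, so this is the minimum enclosing circle.
Diameter = 2r = 2√26 ≈ 10.20.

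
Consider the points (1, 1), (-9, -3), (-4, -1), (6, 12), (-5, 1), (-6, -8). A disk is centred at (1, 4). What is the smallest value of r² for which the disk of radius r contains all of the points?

The required radius is the distance from (1, 4) to the farthest point.
Squared distances: 9, 149, 50, 89, 45, 193.
Maximum is 193, attained at (-6, -8).

193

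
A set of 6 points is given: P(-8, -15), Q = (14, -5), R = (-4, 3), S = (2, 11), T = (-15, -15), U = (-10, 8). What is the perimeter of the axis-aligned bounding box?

110

Width = max x − min x = 14 − (-15) = 29.
Height = max y − min y = 11 − (-15) = 26.
Perimeter = 2(29 + 26) = 110.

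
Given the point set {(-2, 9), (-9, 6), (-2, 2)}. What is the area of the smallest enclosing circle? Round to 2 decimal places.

60.43

Call the three points A, B, C in the order given.
Side lengths²: AB² = 58, AC² = 49, BC² = 65.
Since BC² = 65 < 58 + 49 = 107, the triangle is acute, so the smallest enclosing circle is the circumcircle.
Circumcentre = (-65/14, 5.5), r² = 1885/98.
Area = π·r² = π·1885/98 ≈ 60.43.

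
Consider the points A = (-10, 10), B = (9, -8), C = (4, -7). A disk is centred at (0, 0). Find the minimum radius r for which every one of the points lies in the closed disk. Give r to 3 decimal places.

14.142

The required radius is the distance from (0, 0) to the farthest point.
Squared distances: 200, 145, 65.
Maximum is 200, attained at A.
r = √200 ≈ 14.142.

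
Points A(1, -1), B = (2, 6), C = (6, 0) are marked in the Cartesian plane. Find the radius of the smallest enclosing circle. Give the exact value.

65/17

Side lengths²: AB² = 50, AC² = 26, BC² = 52.
Since BC² = 52 < 50 + 26 = 76, the triangle is acute, so the smallest enclosing circle is the circumcircle.
Circumcentre = (50/17, 39/17), r² = 4225/289.
r = √(4225/289) = 65/17.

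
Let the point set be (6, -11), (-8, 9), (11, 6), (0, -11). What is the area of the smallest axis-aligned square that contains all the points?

The bounding box has width 19 and height 20.
An axis-aligned square enclosing the set must have side ≥ max(width, height).
So the minimum side is max(19, 20) = 20.
Area = 20² = 400.

400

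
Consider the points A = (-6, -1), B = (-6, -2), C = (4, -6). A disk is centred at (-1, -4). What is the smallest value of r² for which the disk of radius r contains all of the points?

The required radius is the distance from (-1, -4) to the farthest point.
Squared distances: 34, 29, 29.
Maximum is 34, attained at A.

34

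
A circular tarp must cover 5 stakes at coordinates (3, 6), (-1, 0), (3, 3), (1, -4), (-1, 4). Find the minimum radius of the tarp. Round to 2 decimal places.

5.10

The minimum enclosing circle of a finite set is fixed by two of the points (as a diameter) or three (as a circumcircle).
The farthest pair is (3, 6)–(1, -4) with squared distance 104. The circle on this segment as diameter has centre (2, 1) and r² = 104/4 = 26.
Check (-1, 0): distance² to centre = 10 ≤ 26, so it lies inside.
All remaining points lie in this disk, and no smaller disk contains both endpoints, so this is the minimum enclosing circle.
r = √26 ≈ 5.10.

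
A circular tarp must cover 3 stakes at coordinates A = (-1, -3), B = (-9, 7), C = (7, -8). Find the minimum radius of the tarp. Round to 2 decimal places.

10.97

Side lengths²: AB² = 164, AC² = 89, BC² = 481.
Since BC² = 481 ≥ 164 + 89 = 253, the angle opposite BC is not acute, so the smallest enclosing circle has BC as diameter.
Centre = midpoint of BC = (-1, -0.5), r² = 481/4 = 120.25.
r = √(120.25) ≈ 10.97.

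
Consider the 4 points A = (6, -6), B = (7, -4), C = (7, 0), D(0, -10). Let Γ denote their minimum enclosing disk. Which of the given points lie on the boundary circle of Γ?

C, D

By Welzl's lemma the MEC is supported by two points (diametrically opposite) or three points (on a circumcircle).
The farthest pair is C–D with squared distance 149. The circle on this segment as diameter has centre (3.5, -5) and r² = 149/4 = 37.25.
Check A: distance² to centre = 7.25 ≤ 37.25, so it lies inside.
All remaining points lie in this disk, and no smaller disk contains both endpoints, so this is the minimum enclosing circle.
The points at distance exactly r from the centre are C, D — 2 points.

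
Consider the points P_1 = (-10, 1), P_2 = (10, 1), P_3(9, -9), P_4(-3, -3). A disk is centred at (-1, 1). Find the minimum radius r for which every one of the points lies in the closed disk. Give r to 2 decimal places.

The required radius is the distance from (-1, 1) to the farthest point.
Squared distances: 81, 121, 200, 20.
Maximum is 200, attained at P_3.
r = √200 ≈ 14.14.

14.14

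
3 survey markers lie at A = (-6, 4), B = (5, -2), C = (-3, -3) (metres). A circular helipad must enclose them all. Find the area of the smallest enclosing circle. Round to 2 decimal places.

123.31

Side lengths²: AB² = 157, AC² = 58, BC² = 65.
Since AB² = 157 ≥ 65 + 58 = 123, the angle opposite AB is not acute, so the smallest enclosing circle has AB as diameter.
Centre = midpoint of AB = (-0.5, 1), r² = 157/4 = 39.25.
Area = π·r² = π·39.25 ≈ 123.31.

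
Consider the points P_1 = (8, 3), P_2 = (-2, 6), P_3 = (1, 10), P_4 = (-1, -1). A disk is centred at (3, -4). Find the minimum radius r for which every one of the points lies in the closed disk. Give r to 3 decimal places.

14.142

The required radius is the distance from (3, -4) to the farthest point.
Squared distances: 74, 125, 200, 25.
Maximum is 200, attained at P_3.
r = √200 ≈ 14.142.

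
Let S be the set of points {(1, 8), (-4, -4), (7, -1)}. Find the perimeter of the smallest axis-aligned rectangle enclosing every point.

Width = max x − min x = 7 − (-4) = 11.
Height = max y − min y = 8 − (-4) = 12.
Perimeter = 2(11 + 12) = 46.

46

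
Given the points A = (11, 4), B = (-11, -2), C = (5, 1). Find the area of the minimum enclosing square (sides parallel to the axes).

The bounding box has width 22 and height 6.
An axis-aligned square enclosing the set must have side ≥ max(width, height).
So the minimum side is max(22, 6) = 22.
Area = 22² = 484.

484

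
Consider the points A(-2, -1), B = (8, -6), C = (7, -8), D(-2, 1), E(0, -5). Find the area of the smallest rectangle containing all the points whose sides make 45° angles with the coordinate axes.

In coordinates u = x + y, v = x − y the rectangle is axis-aligned; the map (x,y)→(u,v) scales areas by 2.
u-values: -3, 2, -1, -1, -5; range = 2 − (-5) = 7.
v-values: -1, 14, 15, -3, 5; range = 15 − (-3) = 18.
Area = (7 × 18) / 2 = 63.

63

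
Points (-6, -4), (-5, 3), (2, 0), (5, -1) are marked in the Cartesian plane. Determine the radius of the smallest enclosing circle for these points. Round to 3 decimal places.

5.867

By Welzl's lemma the MEC is supported by two points (diametrically opposite) or three points (on a circumcircle).
The minimum enclosing circle is determined by three boundary points: (-6, -4), (-5, 3), (5, -1).
Their circumcentre is (-32/37, -43/37) with r² = 47125/1369.
The farthest remaining point (2, 0) is at distance² 13085/1369 ≤ 47125/1369.
r = √(47125/1369) ≈ 5.867.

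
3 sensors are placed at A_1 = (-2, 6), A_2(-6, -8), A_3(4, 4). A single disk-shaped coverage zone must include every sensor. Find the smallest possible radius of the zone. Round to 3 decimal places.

7.818

Side lengths²: A_1A_2² = 212, A_1A_3² = 40, A_2A_3² = 244.
Since A_2A_3² = 244 < 212 + 40 = 252, the triangle is acute, so the smallest enclosing circle is the circumcircle.
Circumcentre = (-29/23, -41/23), r² = 32330/529.
r = √(32330/529) ≈ 7.818.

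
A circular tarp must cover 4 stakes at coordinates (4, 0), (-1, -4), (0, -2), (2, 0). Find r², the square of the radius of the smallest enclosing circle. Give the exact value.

The farthest pair is (4, 0)–(-1, -4) with squared distance 41. The circle on this segment as diameter has centre (1.5, -2) and r² = 41/4 = 10.25.
Check (0, -2): distance² to centre = 2.25 ≤ 10.25, so it lies inside.
All remaining points lie in this disk, and no smaller disk contains both endpoints, so this is the minimum enclosing circle.

10.25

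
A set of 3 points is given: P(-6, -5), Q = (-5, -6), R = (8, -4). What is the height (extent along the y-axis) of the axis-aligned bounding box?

max y = -4, min y = -6, so height = 2.

2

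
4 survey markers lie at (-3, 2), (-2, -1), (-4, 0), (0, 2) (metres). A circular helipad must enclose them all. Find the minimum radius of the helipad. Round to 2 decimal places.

2.24

The farthest pair is (-4, 0)–(0, 2) with squared distance 20. The circle on this segment as diameter has centre (-2, 1) and r² = 20/4 = 5.
Check (-3, 2): distance² to centre = 2 ≤ 5, so it lies inside.
All remaining points lie in this disk, and no smaller disk contains both endpoints, so this is the minimum enclosing circle.
r = √5 ≈ 2.24.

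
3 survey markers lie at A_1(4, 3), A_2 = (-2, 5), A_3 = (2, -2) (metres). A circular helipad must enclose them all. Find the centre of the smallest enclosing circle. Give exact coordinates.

(7/34, 55/34)

Side lengths²: A_1A_2² = 40, A_1A_3² = 29, A_2A_3² = 65.
Since A_2A_3² = 65 < 40 + 29 = 69, the triangle is acute, so the smallest enclosing circle is the circumcircle.
Circumcentre = (7/34, 55/34), r² = 9425/578.
Centre = (7/34, 55/34).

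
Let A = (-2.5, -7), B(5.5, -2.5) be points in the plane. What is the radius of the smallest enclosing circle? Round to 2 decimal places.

4.59

The smallest circle enclosing two points has them as diameter endpoints.
Centre = midpoint = (1.5, -4.75); r² = |AB|²/4 = 84.25/4 = 21.0625.
r = √(21.0625) ≈ 4.59.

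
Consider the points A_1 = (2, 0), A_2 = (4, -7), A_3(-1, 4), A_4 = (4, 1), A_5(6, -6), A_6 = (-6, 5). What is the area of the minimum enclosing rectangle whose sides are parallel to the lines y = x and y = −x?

In coordinates u = x + y, v = x − y the rectangle is axis-aligned; the map (x,y)→(u,v) scales areas by 2.
u-values: 2, -3, 3, 5, 0, -1; range = 5 − (-3) = 8.
v-values: 2, 11, -5, 3, 12, -11; range = 12 − (-11) = 23.
Area = (8 × 23) / 2 = 92.

92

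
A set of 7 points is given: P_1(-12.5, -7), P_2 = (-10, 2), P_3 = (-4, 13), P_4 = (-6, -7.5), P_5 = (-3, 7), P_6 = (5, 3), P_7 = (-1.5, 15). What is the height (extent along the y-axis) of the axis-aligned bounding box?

22.5

max y = 15, min y = -7.5, so height = 22.5.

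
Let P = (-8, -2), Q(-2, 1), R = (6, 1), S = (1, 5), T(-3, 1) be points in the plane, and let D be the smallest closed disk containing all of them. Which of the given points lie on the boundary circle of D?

The farthest pair is P–R with squared distance 205. The circle on this segment as diameter has centre (-1, -0.5) and r² = 205/4 = 51.25.
Check Q: distance² to centre = 3.25 ≤ 51.25, so it lies inside.
All remaining points lie in this disk, and no smaller disk contains both endpoints, so this is the minimum enclosing circle.
The points at distance exactly r from the centre are P, R — 2 points.

P, R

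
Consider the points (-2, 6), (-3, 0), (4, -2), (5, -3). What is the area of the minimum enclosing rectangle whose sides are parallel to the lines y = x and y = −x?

In coordinates u = x + y, v = x − y the rectangle is axis-aligned; the map (x,y)→(u,v) scales areas by 2.
u-values: 4, -3, 2, 2; range = 4 − (-3) = 7.
v-values: -8, -3, 6, 8; range = 8 − (-8) = 16.
Area = (7 × 16) / 2 = 56.

56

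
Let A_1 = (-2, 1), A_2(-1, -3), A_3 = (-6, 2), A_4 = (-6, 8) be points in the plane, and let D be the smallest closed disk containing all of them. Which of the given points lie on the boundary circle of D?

A_2, A_4

A smallest enclosing disk is always determined by at most three of the input points on its boundary.
The farthest pair is A_2–A_4 with squared distance 146. The circle on this segment as diameter has centre (-3.5, 2.5) and r² = 146/4 = 36.5.
Check A_1: distance² to centre = 4.5 ≤ 36.5, so it lies inside.
All remaining points lie in this disk, and no smaller disk contains both endpoints, so this is the minimum enclosing circle.
The points at distance exactly r from the centre are A_2, A_4 — 2 points.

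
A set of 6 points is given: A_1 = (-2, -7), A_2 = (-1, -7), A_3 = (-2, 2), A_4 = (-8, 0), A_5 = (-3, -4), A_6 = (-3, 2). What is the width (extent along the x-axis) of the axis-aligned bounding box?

max x = -1, min x = -8, so width = 7.

7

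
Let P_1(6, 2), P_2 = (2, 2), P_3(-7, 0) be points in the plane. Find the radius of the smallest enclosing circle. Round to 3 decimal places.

Side lengths²: P_1P_2² = 16, P_1P_3² = 173, P_2P_3² = 85.
Since P_1P_3² = 173 ≥ 85 + 16 = 101, the angle opposite P_1P_3 is not acute, so the smallest enclosing circle has P_1P_3 as diameter.
Centre = midpoint of P_1P_3 = (-0.5, 1), r² = 173/4 = 43.25.
r = √(43.25) ≈ 6.576.

6.576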